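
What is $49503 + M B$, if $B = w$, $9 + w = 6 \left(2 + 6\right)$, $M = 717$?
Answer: $77466$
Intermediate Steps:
$w = 39$ ($w = -9 + 6 \left(2 + 6\right) = -9 + 6 \cdot 8 = -9 + 48 = 39$)
$B = 39$
$49503 + M B = 49503 + 717 \cdot 39 = 49503 + 27963 = 77466$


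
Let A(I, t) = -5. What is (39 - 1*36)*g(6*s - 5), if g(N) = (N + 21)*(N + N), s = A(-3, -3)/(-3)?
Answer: 780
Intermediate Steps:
s = 5/3 (s = -5/(-3) = -5*(-1/3) = 5/3 ≈ 1.6667)
g(N) = 2*N*(21 + N) (g(N) = (21 + N)*(2*N) = 2*N*(21 + N))
(39 - 1*36)*g(6*s - 5) = (39 - 1*36)*(2*(6*(5/3) - 5)*(21 + (6*(5/3) - 5))) = (39 - 36)*(2*(10 - 5)*(21 + (10 - 5))) = 3*(2*5*(21 + 5)) = 3*(2*5*26) = 3*260 = 780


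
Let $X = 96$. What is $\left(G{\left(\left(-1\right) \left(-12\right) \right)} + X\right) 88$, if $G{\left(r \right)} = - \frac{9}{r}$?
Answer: $8382$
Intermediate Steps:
$\left(G{\left(\left(-1\right) \left(-12\right) \right)} + X\right) 88 = \left(- \frac{9}{\left(-1\right) \left(-12\right)} + 96\right) 88 = \left(- \frac{9}{12} + 96\right) 88 = \left(\left(-9\right) \frac{1}{12} + 96\right) 88 = \left(- \frac{3}{4} + 96\right) 88 = \frac{381}{4} \cdot 88 = 8382$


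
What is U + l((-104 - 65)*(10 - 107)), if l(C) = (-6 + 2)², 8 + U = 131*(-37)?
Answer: -4839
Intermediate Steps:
U = -4855 (U = -8 + 131*(-37) = -8 - 4847 = -4855)
l(C) = 16 (l(C) = (-4)² = 16)
U + l((-104 - 65)*(10 - 107)) = -4855 + 16 = -4839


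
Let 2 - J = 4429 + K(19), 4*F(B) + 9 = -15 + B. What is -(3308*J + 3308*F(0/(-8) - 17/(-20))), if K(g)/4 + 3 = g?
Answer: 297507461/20 ≈ 1.4875e+7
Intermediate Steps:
K(g) = -12 + 4*g
F(B) = -6 + B/4 (F(B) = -9/4 + (-15 + B)/4 = -9/4 + (-15/4 + B/4) = -6 + B/4)
J = -4491 (J = 2 - (4429 + (-12 + 4*19)) = 2 - (4429 + (-12 + 76)) = 2 - (4429 + 64) = 2 - 1*4493 = 2 - 4493 = -4491)
-(3308*J + 3308*F(0/(-8) - 17/(-20))) = -(-14876076 + 827*(0/(-8) - 17/(-20))) = -(-14876076 + 827*(0*(-⅛) - 17*(-1/20))) = -(-14876076 + 827*(0 + 17/20)) = -(-14876076 + 14059/20) = -3308/(1/(-4491 + (-6 + 17/80))) = -3308/(1/(-4491 - 463/80)) = -3308/(1/(-359743/80)) = -3308/(-80/359743) = -3308*(-359743/80) = 297507461/20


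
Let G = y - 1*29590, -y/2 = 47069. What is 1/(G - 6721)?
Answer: -1/130449 ≈ -7.6658e-6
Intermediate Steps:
y = -94138 (y = -2*47069 = -94138)
G = -123728 (G = -94138 - 1*29590 = -94138 - 29590 = -123728)
1/(G - 6721) = 1/(-123728 - 6721) = 1/(-130449) = -1/130449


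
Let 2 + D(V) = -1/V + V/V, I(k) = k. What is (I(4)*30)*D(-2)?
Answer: -60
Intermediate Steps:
D(V) = -1 - 1/V (D(V) = -2 + (-1/V + V/V) = -2 + (-1/V + 1) = -2 + (1 - 1/V) = -1 - 1/V)
(I(4)*30)*D(-2) = (4*30)*((-1 - 1*(-2))/(-2)) = 120*(-(-1 + 2)/2) = 120*(-½*1) = 120*(-½) = -60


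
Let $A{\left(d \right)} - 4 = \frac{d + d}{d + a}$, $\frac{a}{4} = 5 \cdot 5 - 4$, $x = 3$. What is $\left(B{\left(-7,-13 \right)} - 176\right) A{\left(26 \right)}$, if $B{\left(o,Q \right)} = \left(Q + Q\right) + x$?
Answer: $- \frac{48954}{55} \approx -890.07$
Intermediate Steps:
$a = 84$ ($a = 4 \left(5 \cdot 5 - 4\right) = 4 \left(25 - 4\right) = 4 \cdot 21 = 84$)
$B{\left(o,Q \right)} = 3 + 2 Q$ ($B{\left(o,Q \right)} = \left(Q + Q\right) + 3 = 2 Q + 3 = 3 + 2 Q$)
$A{\left(d \right)} = 4 + \frac{2 d}{84 + d}$ ($A{\left(d \right)} = 4 + \frac{d + d}{d + 84} = 4 + \frac{2 d}{84 + d}$)
$\left(B{\left(-7,-13 \right)} - 176\right) A{\left(26 \right)} = \left(\left(3 + 2 \left(-13\right)\right) - 176\right) \frac{6 \left(56 + 26\right)}{84 + 26} = \left(\left(3 - 26\right) - 176\right) 6 \cdot \frac{1}{110} \cdot 82 = \left(-23 - 176\right) 6 \cdot \frac{1}{110} \cdot 82 = \left(-199\right) \frac{246}{55} = - \frac{48954}{55}$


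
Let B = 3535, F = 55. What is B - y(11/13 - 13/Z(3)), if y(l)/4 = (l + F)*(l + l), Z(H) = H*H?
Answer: 51955015/13689 ≈ 3795.4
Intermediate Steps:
Z(H) = H²
y(l) = 8*l*(55 + l) (y(l) = 4*((l + 55)*(l + l)) = 4*((55 + l)*(2*l)) = 4*(2*l*(55 + l)) = 8*l*(55 + l))
B - y(11/13 - 13/Z(3)) = 3535 - 8*(11/13 - 13/(3²))*(55 + (11/13 - 13/(3²))) = 3535 - 8*(11*(1/13) - 13/9)*(55 + (11*(1/13) - 13/9)) = 3535 - 8*(11/13 - 13*⅑)*(55 + (11/13 - 13*⅑)) = 3535 - 8*(11/13 - 13/9)*(55 + (11/13 - 13/9)) = 3535 - 8*(-70)*(55 - 70/117)/117 = 3535 - 8*(-70)*6365/(117*117) = 3535 - 1*(-3564400/13689) = 3535 + 3564400/13689 = 51955015/13689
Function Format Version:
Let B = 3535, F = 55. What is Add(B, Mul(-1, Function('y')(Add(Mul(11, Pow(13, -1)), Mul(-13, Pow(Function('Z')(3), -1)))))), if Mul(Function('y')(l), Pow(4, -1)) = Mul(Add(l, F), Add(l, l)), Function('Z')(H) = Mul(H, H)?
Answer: Rational(51955015, 13689) ≈ 3795.4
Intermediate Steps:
Function('Z')(H) = Pow(H, 2)
Function('y')(l) = Mul(8, l, Add(55, l)) (Function('y')(l) = Mul(4, Mul(Add(l, 55), Add(l, l))) = Mul(4, Mul(Add(55, l), Mul(2, l))) = Mul(4, Mul(2, l, Add(55, l))) = Mul(8, l, Add(55, l)))
Add(B, Mul(-1, Function('y')(Add(Mul(11, Pow(13, -1)), Mul(-13, Pow(Function('Z')(3), -1)))))) = Add(3535, Mul(-1, Mul(8, Add(Mul(11, Pow(13, -1)), Mul(-13, Pow(Pow(3, 2), -1))), Add(55, Add(Mul(11, Pow(13, -1)), Mul(-13, Pow(Pow(3, 2), -1))))))) = Add(3535, Mul(-1, Mul(8, Add(Mul(11, Rational(1, 13)), Mul(-13, Pow(9, -1))), Add(55, Add(Mul(11, Rational(1, 13)), Mul(-13, Pow(9, -1))))))) = Add(3535, Mul(-1, Mul(8, Add(Rational(11, 13), Mul(-13, Rational(1, 9))), Add(55, Add(Rational(11, 13), Mul(-13, Rational(1, 9))))))) = Add(3535, Mul(-1, Mul(8, Add(Rational(11, 13), Rational(-13, 9)), Add(55, Add(Rational(11, 13), Rational(-13, 9)))))) = Add(3535, Mul(-1, Mul(8, Rational(-70, 117), Add(55, Rational(-70, 117))))) = Add(3535, Mul(-1, Mul(8, Rational(-70, 117), Rational(6365, 117)))) = Add(3535, Mul(-1, Rational(-3564400, 13689))) = Add(3535, Rational(3564400, 13689)) = Rational(51955015, 13689)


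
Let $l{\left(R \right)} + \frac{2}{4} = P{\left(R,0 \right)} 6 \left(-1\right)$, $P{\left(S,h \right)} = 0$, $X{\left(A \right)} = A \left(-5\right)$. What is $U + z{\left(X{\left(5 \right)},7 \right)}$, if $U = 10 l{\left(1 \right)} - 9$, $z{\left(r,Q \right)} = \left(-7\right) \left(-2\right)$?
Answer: $0$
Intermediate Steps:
$X{\left(A \right)} = - 5 A$
$z{\left(r,Q \right)} = 14$
$l{\left(R \right)} = - \frac{1}{2}$ ($l{\left(R \right)} = - \frac{1}{2} + 0 \cdot 6 \left(-1\right) = - \frac{1}{2} + 0 \left(-1\right) = - \frac{1}{2} + 0 = - \frac{1}{2}$)
$U = -14$ ($U = 10 \left(- \frac{1}{2}\right) - 9 = -5 - 9 = -14$)
$U + z{\left(X{\left(5 \right)},7 \right)} = -14 + 14 = 0$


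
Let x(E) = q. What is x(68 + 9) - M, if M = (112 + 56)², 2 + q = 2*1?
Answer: -28224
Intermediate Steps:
q = 0 (q = -2 + 2*1 = -2 + 2 = 0)
x(E) = 0
M = 28224 (M = 168² = 28224)
x(68 + 9) - M = 0 - 1*28224 = 0 - 28224 = -28224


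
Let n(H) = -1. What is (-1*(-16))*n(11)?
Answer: -16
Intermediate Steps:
(-1*(-16))*n(11) = -1*(-16)*(-1) = 16*(-1) = -16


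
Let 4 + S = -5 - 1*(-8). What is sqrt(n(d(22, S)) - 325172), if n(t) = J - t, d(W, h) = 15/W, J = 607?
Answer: I*sqrt(157089790)/22 ≈ 569.71*I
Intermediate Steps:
S = -1 (S = -4 + (-5 - 1*(-8)) = -4 + (-5 + 8) = -4 + 3 = -1)
n(t) = 607 - t
sqrt(n(d(22, S)) - 325172) = sqrt((607 - 15/22) - 325172) = sqrt(13339/22 - 325172) = sqrt(-7140445/22) = I*sqrt(157089790)/22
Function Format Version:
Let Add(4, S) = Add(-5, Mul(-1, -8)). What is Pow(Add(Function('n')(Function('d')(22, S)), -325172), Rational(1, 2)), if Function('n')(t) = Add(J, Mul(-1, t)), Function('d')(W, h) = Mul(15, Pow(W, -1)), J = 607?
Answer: Mul(Rational(1, 22), I, Pow(157089790, Rational(1, 2))) ≈ Mul(569.71, I)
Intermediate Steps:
S = -1 (S = Add(-4, Add(-5, Mul(-1, -8))) = Add(-4, Add(-5, 8)) = Add(-4, 3) = -1)
Function('n')(t) = Add(607, Mul(-1, t))
Pow(Add(Function('n')(Function('d')(22, S)), -325172), Rational(1, 2)) = Pow(Add(Add(607, Mul(-1, Mul(15, Pow(22, -1)))), -325172), Rational(1, 2)) = Pow(Add(Add(607, Mul(-1, Mul(15, Rational(1, 22)))), -325172), Rational(1, 2)) = Pow(Add(Add(607, Mul(-1, Rational(15, 22))), -325172), Rational(1, 2)) = Pow(Add(Add(607, Rational(-15, 22)), -325172), Rational(1, 2)) = Pow(Add(Rational(13339, 22), -325172), Rational(1, 2)) = Pow(Rational(-7140445, 22), Rational(1, 2)) = Mul(Rational(1, 22), I, Pow(157089790, Rational(1, 2)))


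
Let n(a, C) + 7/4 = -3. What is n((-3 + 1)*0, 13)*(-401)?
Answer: 7619/4 ≈ 1904.8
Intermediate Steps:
n(a, C) = -19/4 (n(a, C) = -7/4 - 3 = -19/4)
n((-3 + 1)*0, 13)*(-401) = -19/4*(-401) = 7619/4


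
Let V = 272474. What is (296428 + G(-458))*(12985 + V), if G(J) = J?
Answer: 84487300230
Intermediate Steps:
(296428 + G(-458))*(12985 + V) = (296428 - 458)*(12985 + 272474) = 295970*285459 = 84487300230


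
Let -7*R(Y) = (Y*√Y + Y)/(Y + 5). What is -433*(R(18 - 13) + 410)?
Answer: -2484987/14 + 433*√5/14 ≈ -1.7743e+5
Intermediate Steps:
R(Y) = -(Y + Y^(3/2))/(7*(5 + Y)) (R(Y) = -(Y*√Y + Y)/(7*(Y + 5)) = -(Y^(3/2) + Y)/(7*(5 + Y)) = -(Y + Y^(3/2))/(7*(5 + Y)))
-433*(R(18 - 13) + 410) = -433*((-(18 - 13) - (18 - 13)^(3/2))/(7*(5 + (18 - 13))) + 410) = -433*((-1*5 - 5^(3/2))/(7*(5 + 5)) + 410) = -433*((⅐)*(-5 - 5*√5)/10 + 410) = -433*((⅐)*(⅒)*(-5 - 5*√5) + 410) = -433*((-1/14 - √5/14) + 410) = -433*(5739/14 - √5/14) = -2484987/14 + 433*√5/14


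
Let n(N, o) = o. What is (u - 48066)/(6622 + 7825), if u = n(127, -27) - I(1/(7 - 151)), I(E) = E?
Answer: -6925391/2080368 ≈ -3.3289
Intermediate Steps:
u = -3887/144 (u = -27 - 1/(7 - 151) = -27 - 1/(-144) = -27 - 1*(-1/144) = -27 + 1/144 = -3887/144 ≈ -26.993)
(u - 48066)/(6622 + 7825) = (-3887/144 - 48066)/(6622 + 7825) = -6925391/144/14447 = -6925391/144*1/14447 = -6925391/2080368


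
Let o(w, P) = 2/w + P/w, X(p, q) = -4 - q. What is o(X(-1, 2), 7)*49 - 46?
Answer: -239/2 ≈ -119.50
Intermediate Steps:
o(X(-1, 2), 7)*49 - 46 = ((2 + 7)/(-4 - 1*2))*49 - 46 = (9/(-4 - 2))*49 - 46 = (9/(-6))*49 - 46 = -⅙*9*49 - 46 = -3/2*49 - 46 = -147/2 - 46 = -239/2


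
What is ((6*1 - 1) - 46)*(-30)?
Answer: 1230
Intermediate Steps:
((6*1 - 1) - 46)*(-30) = ((6 - 1) - 46)*(-30) = (5 - 46)*(-30) = -41*(-30) = 1230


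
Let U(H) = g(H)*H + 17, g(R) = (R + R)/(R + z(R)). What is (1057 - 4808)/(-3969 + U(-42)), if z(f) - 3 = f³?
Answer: 92683459/97651144 ≈ 0.94913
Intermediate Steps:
z(f) = 3 + f³
g(R) = 2*R/(3 + R + R³) (g(R) = (R + R)/(R + (3 + R³)) = (2*R)/(3 + R + R³) = 2*R/(3 + R + R³))
U(H) = 17 + 2*H²/(3 + H + H³) (U(H) = (2*H/(3 + H + H³))*H + 17 = 2*H²/(3 + H + H³) + 17 = 17 + 2*H²/(3 + H + H³))
(1057 - 4808)/(-3969 + U(-42)) = (1057 - 4808)/(-3969 + (17 + 2*(-42)²/(3 - 42 + (-42)³))) = -3751/(-3969 + (17 + 2*1764/(3 - 42 - 74088))) = -3751/(-3969 + (17 + 2*1764/(-74127))) = -3751/(-3969 + (17 + 2*1764*(-1/74127))) = -3751/(-3969 + (17 - 1176/24709)) = -3751/(-3969 + 418877/24709) = -3751/(-97651144/24709) = -3751*(-24709/97651144) = 92683459/97651144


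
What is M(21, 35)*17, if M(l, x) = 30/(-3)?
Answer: -170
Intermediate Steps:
M(l, x) = -10 (M(l, x) = 30*(-⅓) = -10)
M(21, 35)*17 = -10*17 = -170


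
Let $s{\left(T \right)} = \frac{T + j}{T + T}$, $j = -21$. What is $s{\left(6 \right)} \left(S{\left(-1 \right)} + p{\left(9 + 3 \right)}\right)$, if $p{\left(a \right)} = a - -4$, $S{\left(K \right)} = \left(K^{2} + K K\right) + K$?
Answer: $- \frac{85}{4} \approx -21.25$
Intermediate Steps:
$S{\left(K \right)} = K + 2 K^{2}$ ($S{\left(K \right)} = \left(K^{2} + K^{2}\right) + K = 2 K^{2} + K = K + 2 K^{2}$)
$p{\left(a \right)} = 4 + a$ ($p{\left(a \right)} = a + 4 = 4 + a$)
$s{\left(T \right)} = \frac{-21 + T}{2 T}$ ($s{\left(T \right)} = \frac{T - 21}{T + T} = \frac{-21 + T}{2 T}$)
$s{\left(6 \right)} \left(S{\left(-1 \right)} + p{\left(9 + 3 \right)}\right) = \frac{-21 + 6}{2 \cdot 6} \left(- (1 + 2 \left(-1\right)) + \left(4 + \left(9 + 3\right)\right)\right) = \frac{1}{2} \cdot \frac{1}{6} \left(-15\right) \left(- (1 - 2) + \left(4 + 12\right)\right) = - \frac{5 \left(\left(-1\right) \left(-1\right) + 16\right)}{4} = - \frac{5 \left(1 + 16\right)}{4} = \left(- \frac{5}{4}\right) 17 = - \frac{85}{4}$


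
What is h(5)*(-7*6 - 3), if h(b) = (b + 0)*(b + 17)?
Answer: -4950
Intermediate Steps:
h(b) = b*(17 + b)
h(5)*(-7*6 - 3) = (5*(17 + 5))*(-7*6 - 3) = (5*22)*(-42 - 3) = 110*(-45) = -4950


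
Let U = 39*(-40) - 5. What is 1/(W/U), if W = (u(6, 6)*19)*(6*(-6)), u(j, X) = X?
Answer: 1565/4104 ≈ 0.38134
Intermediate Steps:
W = -4104 (W = (6*19)*(6*(-6)) = 114*(-36) = -4104)
U = -1565 (U = -1560 - 5 = -1565)
1/(W/U) = 1/(-4104/(-1565)) = 1/(-4104*(-1/1565)) = 1/(4104/1565) = 1565/4104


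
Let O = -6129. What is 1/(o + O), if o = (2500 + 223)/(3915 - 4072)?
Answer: -157/964976 ≈ -0.00016270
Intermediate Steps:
o = -2723/157 (o = 2723/(-157) = 2723*(-1/157) = -2723/157 ≈ -17.344)
1/(o + O) = 1/(-2723/157 - 6129) = 1/(-964976/157) = -157/964976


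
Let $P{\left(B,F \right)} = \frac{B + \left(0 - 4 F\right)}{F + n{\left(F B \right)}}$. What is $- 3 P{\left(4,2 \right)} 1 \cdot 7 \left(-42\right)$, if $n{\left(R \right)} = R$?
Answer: $- \frac{1764}{5} \approx -352.8$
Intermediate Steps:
$P{\left(B,F \right)} = \frac{B - 4 F}{F + B F}$ ($P{\left(B,F \right)} = \frac{B + \left(0 - 4 F\right)}{F + F B} = \frac{B - 4 F}{F + B F}$)
$- 3 P{\left(4,2 \right)} 1 \cdot 7 \left(-42\right) = - 3 \frac{4 - 8}{2 \left(1 + 4\right)} 1 \cdot 7 \left(-42\right) = - 3 \frac{4 - 8}{2 \cdot 5} \cdot 1 \cdot 7 \left(-42\right) = - 3 \cdot \frac{1}{2} \cdot \frac{1}{5} \left(-4\right) 1 \cdot 7 \left(-42\right) = \left(-3\right) \left(- \frac{2}{5}\right) 1 \cdot 7 \left(-42\right) = \frac{6}{5} \cdot 1 \cdot 7 \left(-42\right) = \frac{6}{5} \cdot 7 \left(-42\right) = \frac{42}{5} \left(-42\right) = - \frac{1764}{5}$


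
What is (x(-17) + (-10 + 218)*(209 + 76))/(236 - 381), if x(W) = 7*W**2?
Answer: -61303/145 ≈ -422.78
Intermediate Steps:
(x(-17) + (-10 + 218)*(209 + 76))/(236 - 381) = (7*(-17)**2 + (-10 + 218)*(209 + 76))/(236 - 381) = (7*289 + 208*285)/(-145) = (2023 + 59280)*(-1/145) = 61303*(-1/145) = -61303/145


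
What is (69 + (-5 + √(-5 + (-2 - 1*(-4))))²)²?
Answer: 7981 - 1820*I*√3 ≈ 7981.0 - 3152.3*I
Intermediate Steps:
(69 + (-5 + √(-5 + (-2 - 1*(-4))))²)² = (69 + (-5 + √(-5 + (-2 + 4)))²)² = (69 + (-5 + √(-5 + 2))²)² = (69 + (-5 + √(-3))²)² = (69 + (-5 + I*√3)²)²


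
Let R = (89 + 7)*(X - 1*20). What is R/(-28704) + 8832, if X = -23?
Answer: 2640811/299 ≈ 8832.1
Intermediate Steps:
R = -4128 (R = (89 + 7)*(-23 - 1*20) = 96*(-23 - 20) = 96*(-43) = -4128)
R/(-28704) + 8832 = -4128/(-28704) + 8832 = -4128*(-1/28704) + 8832 = 43/299 + 8832 = 2640811/299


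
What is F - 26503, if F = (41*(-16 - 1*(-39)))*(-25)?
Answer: -50078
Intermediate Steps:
F = -23575 (F = (41*(-16 + 39))*(-25) = (41*23)*(-25) = 943*(-25) = -23575)
F - 26503 = -23575 - 26503 = -50078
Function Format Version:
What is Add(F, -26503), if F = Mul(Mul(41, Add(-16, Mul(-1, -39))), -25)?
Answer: -50078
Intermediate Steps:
F = -23575 (F = Mul(Mul(41, Add(-16, 39)), -25) = Mul(Mul(41, 23), -25) = Mul(943, -25) = -23575)
Add(F, -26503) = Add(-23575, -26503) = -50078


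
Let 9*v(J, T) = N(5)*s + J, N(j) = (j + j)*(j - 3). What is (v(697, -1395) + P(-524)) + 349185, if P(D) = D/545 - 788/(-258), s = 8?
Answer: 73668879472/210915 ≈ 3.4928e+5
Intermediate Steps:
N(j) = 2*j*(-3 + j) (N(j) = (2*j)*(-3 + j) = 2*j*(-3 + j))
P(D) = 394/129 + D/545 (P(D) = D*(1/545) - 788*(-1/258) = D/545 + 394/129 = 394/129 + D/545)
v(J, T) = 160/9 + J/9 (v(J, T) = ((2*5*(-3 + 5))*8 + J)/9 = ((2*5*2)*8 + J)/9 = (20*8 + J)/9 = (160 + J)/9 = 160/9 + J/9)
(v(697, -1395) + P(-524)) + 349185 = ((160/9 + (⅑)*697) + (394/129 + (1/545)*(-524))) + 349185 = ((160/9 + 697/9) + (394/129 - 524/545)) + 349185 = (857/9 + 147134/70305) + 349185 = 20525197/210915 + 349185 = 73668879472/210915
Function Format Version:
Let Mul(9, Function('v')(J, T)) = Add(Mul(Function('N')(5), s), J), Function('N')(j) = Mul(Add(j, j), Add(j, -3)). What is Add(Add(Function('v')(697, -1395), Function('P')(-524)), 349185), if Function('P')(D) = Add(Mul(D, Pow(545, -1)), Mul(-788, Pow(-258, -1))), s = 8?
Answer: Rational(73668879472, 210915) ≈ 3.4928e+5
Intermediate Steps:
Function('N')(j) = Mul(2, j, Add(-3, j)) (Function('N')(j) = Mul(Mul(2, j), Add(-3, j)) = Mul(2, j, Add(-3, j)))
Function('P')(D) = Add(Rational(394, 129), Mul(Rational(1, 545), D)) (Function('P')(D) = Add(Mul(D, Rational(1, 545)), Mul(-788, Rational(-1, 258))) = Add(Mul(Rational(1, 545), D), Rational(394, 129)) = Add(Rational(394, 129), Mul(Rational(1, 545), D)))
Function('v')(J, T) = Add(Rational(160, 9), Mul(Rational(1, 9), J)) (Function('v')(J, T) = Mul(Rational(1, 9), Add(Mul(Mul(2, 5, Add(-3, 5)), 8), J)) = Mul(Rational(1, 9), Add(Mul(Mul(2, 5, 2), 8), J)) = Mul(Rational(1, 9), Add(Mul(20, 8), J)) = Mul(Rational(1, 9), Add(160, J)) = Add(Rational(160, 9), Mul(Rational(1, 9), J)))
Add(Add(Function('v')(697, -1395), Function('P')(-524)), 349185) = Add(Add(Add(Rational(160, 9), Mul(Rational(1, 9), 697)), Add(Rational(394, 129), Mul(Rational(1, 545), -524))), 349185) = Add(Add(Add(Rational(160, 9), Rational(697, 9)), Add(Rational(394, 129), Rational(-524, 545))), 349185) = Add(Add(Rational(857, 9), Rational(147134, 70305)), 349185) = Add(Rational(20525197, 210915), 349185) = Rational(73668879472, 210915)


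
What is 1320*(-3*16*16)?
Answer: -1013760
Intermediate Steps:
1320*(-3*16*16) = 1320*(-48*16) = 1320*(-768) = -1013760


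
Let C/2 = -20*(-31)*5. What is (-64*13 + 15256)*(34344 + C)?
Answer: 584806656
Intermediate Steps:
C = 6200 (C = 2*(-20*(-31)*5) = 2*(620*5) = 2*3100 = 6200)
(-64*13 + 15256)*(34344 + C) = (-64*13 + 15256)*(34344 + 6200) = (-832 + 15256)*40544 = 14424*40544 = 584806656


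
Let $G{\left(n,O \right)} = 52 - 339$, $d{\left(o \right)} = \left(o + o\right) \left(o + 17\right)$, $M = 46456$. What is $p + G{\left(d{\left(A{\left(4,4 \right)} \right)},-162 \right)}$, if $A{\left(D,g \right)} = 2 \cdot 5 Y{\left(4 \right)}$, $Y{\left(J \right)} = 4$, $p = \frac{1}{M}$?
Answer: $- \frac{13332871}{46456} \approx -287.0$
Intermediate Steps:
$p = \frac{1}{46456} \approx 2.1526 \cdot 10^{-5}$
$A{\left(D,g \right)} = 40$ ($A{\left(D,g \right)} = 2 \cdot 5 \cdot 4 = 10 \cdot 4 = 40$)
$d{\left(o \right)} = 2 o \left(17 + o\right)$
$G{\left(n,O \right)} = -287$ ($G{\left(n,O \right)} = 52 - 339 = -287$)
$p + G{\left(d{\left(A{\left(4,4 \right)} \right)},-162 \right)} = \frac{1}{46456} - 287 = - \frac{13332871}{46456}$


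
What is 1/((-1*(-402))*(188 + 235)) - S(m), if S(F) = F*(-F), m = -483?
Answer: 39669861295/170046 ≈ 2.3329e+5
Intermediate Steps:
S(F) = -F²
1/((-1*(-402))*(188 + 235)) - S(m) = 1/((-1*(-402))*(188 + 235)) - (-1)*(-483)² = 1/(402*423) - (-1)*233289 = 1/170046 - 1*(-233289) = 1/170046 + 233289 = 39669861295/170046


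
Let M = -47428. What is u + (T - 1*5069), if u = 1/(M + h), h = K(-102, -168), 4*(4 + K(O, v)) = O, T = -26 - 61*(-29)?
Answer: -315687292/94915 ≈ -3326.0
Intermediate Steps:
T = 1743 (T = -26 + 1769 = 1743)
K(O, v) = -4 + O/4
h = -59/2 (h = -4 + (¼)*(-102) = -4 - 51/2 = -59/2 ≈ -29.500)
u = -2/94915 (u = 1/(-47428 - 59/2) = 1/(-94915/2) = -2/94915 ≈ -2.1071e-5)
u + (T - 1*5069) = -2/94915 + (1743 - 1*5069) = -2/94915 + (1743 - 5069) = -2/94915 - 3326 = -315687292/94915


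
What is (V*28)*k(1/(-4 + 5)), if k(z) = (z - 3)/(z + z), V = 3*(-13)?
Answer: 1092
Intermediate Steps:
V = -39
k(z) = (-3 + z)/(2*z) (k(z) = (-3 + z)/((2*z)) = (-3 + z)*(1/(2*z)) = (-3 + z)/(2*z))
(V*28)*k(1/(-4 + 5)) = (-39*28)*((-3 + 1/(-4 + 5))/(2*(1/(-4 + 5)))) = -546*(-3 + 1/1)/(1/1) = -546*(-3 + 1)/1 = -546*(-2) = -1092*(-1) = 1092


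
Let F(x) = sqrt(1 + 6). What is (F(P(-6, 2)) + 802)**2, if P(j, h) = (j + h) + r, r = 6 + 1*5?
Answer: (802 + sqrt(7))**2 ≈ 6.4746e+5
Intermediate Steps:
r = 11 (r = 6 + 5 = 11)
P(j, h) = 11 + h + j (P(j, h) = (j + h) + 11 = (h + j) + 11 = 11 + h + j)
F(x) = sqrt(7)
(F(P(-6, 2)) + 802)**2 = (sqrt(7) + 802)**2 = (802 + sqrt(7))**2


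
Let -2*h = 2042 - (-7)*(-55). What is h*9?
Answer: -14913/2 ≈ -7456.5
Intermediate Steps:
h = -1657/2 (h = -(2042 - (-7)*(-55))/2 = -(2042 - 1*385)/2 = -(2042 - 385)/2 = -½*1657 = -1657/2 ≈ -828.50)
h*9 = -1657/2*9 = -14913/2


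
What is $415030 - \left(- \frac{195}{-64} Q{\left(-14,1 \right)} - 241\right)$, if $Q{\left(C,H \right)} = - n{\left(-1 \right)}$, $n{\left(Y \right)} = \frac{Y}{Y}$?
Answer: $\frac{26577539}{64} \approx 4.1527 \cdot 10^{5}$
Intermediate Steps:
$n{\left(Y \right)} = 1$
$Q{\left(C,H \right)} = -1$ ($Q{\left(C,H \right)} = \left(-1\right) 1 = -1$)
$415030 - \left(- \frac{195}{-64} Q{\left(-14,1 \right)} - 241\right) = 415030 - \left(- \frac{195}{-64} \left(-1\right) - 241\right) = 415030 - \left(\left(-195\right) \left(- \frac{1}{64}\right) \left(-1\right) - 241\right) = 415030 - \left(\frac{195}{64} \left(-1\right) - 241\right) = 415030 - \left(- \frac{195}{64} - 241\right) = 415030 - - \frac{15619}{64} = 415030 + \frac{15619}{64} = \frac{26577539}{64}$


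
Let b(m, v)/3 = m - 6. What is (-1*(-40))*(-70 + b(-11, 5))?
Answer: -4840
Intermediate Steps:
b(m, v) = -18 + 3*m (b(m, v) = 3*(m - 6) = 3*(-6 + m) = -18 + 3*m)
(-1*(-40))*(-70 + b(-11, 5)) = (-1*(-40))*(-70 + (-18 + 3*(-11))) = 40*(-70 + (-18 - 33)) = 40*(-70 - 51) = 40*(-121) = -4840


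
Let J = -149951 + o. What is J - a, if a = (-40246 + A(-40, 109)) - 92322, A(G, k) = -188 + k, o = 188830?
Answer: 171526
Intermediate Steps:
J = 38879 (J = -149951 + 188830 = 38879)
a = -132647 (a = (-40246 + (-188 + 109)) - 92322 = (-40246 - 79) - 92322 = -40325 - 92322 = -132647)
J - a = 38879 - 1*(-132647) = 38879 + 132647 = 171526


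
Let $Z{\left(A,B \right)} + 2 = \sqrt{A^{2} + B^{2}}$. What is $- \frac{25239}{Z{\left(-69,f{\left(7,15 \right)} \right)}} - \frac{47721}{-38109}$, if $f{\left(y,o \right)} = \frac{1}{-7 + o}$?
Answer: $- \frac{12065113311}{1289138549} - \frac{67304 \sqrt{304705}}{101483} \approx -375.45$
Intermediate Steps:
$Z{\left(A,B \right)} = -2 + \sqrt{A^{2} + B^{2}}$
$- \frac{25239}{Z{\left(-69,f{\left(7,15 \right)} \right)}} - \frac{47721}{-38109} = - \frac{25239}{-2 + \sqrt{\left(-69\right)^{2} + \left(\frac{1}{-7 + 15}\right)^{2}}} - \frac{47721}{-38109} = - \frac{25239}{-2 + \sqrt{4761 + \left(\frac{1}{8}\right)^{2}}} - - \frac{15907}{12703} = - \frac{25239}{-2 + \sqrt{4761 + \left(\frac{1}{8}\right)^{2}}} + \frac{15907}{12703} = - \frac{25239}{-2 + \sqrt{4761 + \frac{1}{64}}} + \frac{15907}{12703} = - \frac{25239}{-2 + \sqrt{\frac{304705}{64}}} + \frac{15907}{12703} = - \frac{25239}{-2 + \frac{\sqrt{304705}}{8}} + \frac{15907}{12703} = \frac{15907}{12703} - \frac{25239}{-2 + \frac{\sqrt{304705}}{8}}$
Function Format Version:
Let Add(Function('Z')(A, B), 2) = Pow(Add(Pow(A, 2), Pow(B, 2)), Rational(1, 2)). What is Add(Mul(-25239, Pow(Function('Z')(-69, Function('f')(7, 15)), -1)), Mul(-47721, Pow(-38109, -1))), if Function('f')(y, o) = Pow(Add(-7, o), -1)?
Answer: Add(Rational(-12065113311, 1289138549), Mul(Rational(-67304, 101483), Pow(304705, Rational(1, 2)))) ≈ -375.45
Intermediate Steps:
Function('Z')(A, B) = Add(-2, Pow(Add(Pow(A, 2), Pow(B, 2)), Rational(1, 2)))
Add(Mul(-25239, Pow(Function('Z')(-69, Function('f')(7, 15)), -1)), Mul(-47721, Pow(-38109, -1))) = Add(Mul(-25239, Pow(Add(-2, Pow(Add(Pow(-69, 2), Pow(Pow(Add(-7, 15), -1), 2)), Rational(1, 2))), -1)), Mul(-47721, Pow(-38109, -1))) = Add(Mul(-25239, Pow(Add(-2, Pow(Add(4761, Pow(Pow(8, -1), 2)), Rational(1, 2))), -1)), Mul(-47721, Rational(-1, 38109))) = Add(Mul(-25239, Pow(Add(-2, Pow(Add(4761, Pow(Rational(1, 8), 2)), Rational(1, 2))), -1)), Rational(15907, 12703)) = Add(Mul(-25239, Pow(Add(-2, Pow(Add(4761, Rational(1, 64)), Rational(1, 2))), -1)), Rational(15907, 12703)) = Add(Mul(-25239, Pow(Add(-2, Pow(Rational(304705, 64), Rational(1, 2))), -1)), Rational(15907, 12703)) = Add(Mul(-25239, Pow(Add(-2, Mul(Rational(1, 8), Pow(304705, Rational(1, 2)))), -1)), Rational(15907, 12703)) = Add(Rational(15907, 12703), Mul(-25239, Pow(Add(-2, Mul(Rational(1, 8), Pow(304705, Rational(1, 2)))), -1)))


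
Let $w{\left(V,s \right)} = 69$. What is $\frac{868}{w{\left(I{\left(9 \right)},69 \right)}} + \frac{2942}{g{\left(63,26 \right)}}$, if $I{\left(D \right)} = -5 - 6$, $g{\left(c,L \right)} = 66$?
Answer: $\frac{43381}{759} \approx 57.155$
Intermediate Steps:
$I{\left(D \right)} = -11$ ($I{\left(D \right)} = -5 - 6 = -11$)
$\frac{868}{w{\left(I{\left(9 \right)},69 \right)}} + \frac{2942}{g{\left(63,26 \right)}} = \frac{868}{69} + \frac{2942}{66} = 868 \cdot \frac{1}{69} + 2942 \cdot \frac{1}{66} = \frac{868}{69} + \frac{1471}{33} = \frac{43381}{759}$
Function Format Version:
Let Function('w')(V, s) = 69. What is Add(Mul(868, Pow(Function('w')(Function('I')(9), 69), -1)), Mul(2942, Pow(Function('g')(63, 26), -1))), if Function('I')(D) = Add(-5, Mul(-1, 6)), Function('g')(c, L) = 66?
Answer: Rational(43381, 759) ≈ 57.155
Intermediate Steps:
Function('I')(D) = -11 (Function('I')(D) = Add(-5, -6) = -11)
Add(Mul(868, Pow(Function('w')(Function('I')(9), 69), -1)), Mul(2942, Pow(Function('g')(63, 26), -1))) = Add(Mul(868, Pow(69, -1)), Mul(2942, Pow(66, -1))) = Add(Mul(868, Rational(1, 69)), Mul(2942, Rational(1, 66))) = Add(Rational(868, 69), Rational(1471, 33)) = Rational(43381, 759)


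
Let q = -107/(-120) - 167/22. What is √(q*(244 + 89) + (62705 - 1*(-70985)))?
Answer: √6362622970/220 ≈ 362.57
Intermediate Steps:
q = -8843/1320 (q = -107*(-1/120) - 167*1/22 = 107/120 - 167/22 = -8843/1320 ≈ -6.6992)
√(q*(244 + 89) + (62705 - 1*(-70985))) = √(-8843*(244 + 89)/1320 + (62705 - 1*(-70985))) = √(-8843/1320*333 + (62705 + 70985)) = √(-981573/440 + 133690) = √(57842027/440) = √6362622970/220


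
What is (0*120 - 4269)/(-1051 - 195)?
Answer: 4269/1246 ≈ 3.4262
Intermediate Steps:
(0*120 - 4269)/(-1051 - 195) = (0 - 4269)/(-1246) = -4269*(-1/1246) = 4269/1246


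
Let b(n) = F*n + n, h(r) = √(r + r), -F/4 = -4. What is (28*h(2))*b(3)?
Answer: 2856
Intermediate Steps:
F = 16 (F = -4*(-4) = 16)
h(r) = √2*√r (h(r) = √(2*r) = √2*√r)
b(n) = 17*n (b(n) = 16*n + n = 17*n)
(28*h(2))*b(3) = (28*(√2*√2))*(17*3) = (28*2)*51 = 56*51 = 2856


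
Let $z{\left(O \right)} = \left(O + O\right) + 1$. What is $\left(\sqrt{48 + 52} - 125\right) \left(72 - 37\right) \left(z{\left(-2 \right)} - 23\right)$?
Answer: $104650$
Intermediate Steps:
$z{\left(O \right)} = 1 + 2 O$ ($z{\left(O \right)} = 2 O + 1 = 1 + 2 O$)
$\left(\sqrt{48 + 52} - 125\right) \left(72 - 37\right) \left(z{\left(-2 \right)} - 23\right) = \left(\sqrt{48 + 52} - 125\right) \left(72 - 37\right) \left(\left(1 + 2 \left(-2\right)\right) - 23\right) = \left(\sqrt{100} - 125\right) 35 \left(\left(1 - 4\right) - 23\right) = \left(10 - 125\right) 35 \left(-3 - 23\right) = - 115 \cdot 35 \left(-26\right) = \left(-115\right) \left(-910\right) = 104650$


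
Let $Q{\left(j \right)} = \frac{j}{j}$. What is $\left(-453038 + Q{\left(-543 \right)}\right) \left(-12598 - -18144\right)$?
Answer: $-2512543202$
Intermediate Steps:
$Q{\left(j \right)} = 1$
$\left(-453038 + Q{\left(-543 \right)}\right) \left(-12598 - -18144\right) = \left(-453038 + 1\right) \left(-12598 - -18144\right) = - 453037 \left(-12598 + 18144\right) = \left(-453037\right) 5546 = -2512543202$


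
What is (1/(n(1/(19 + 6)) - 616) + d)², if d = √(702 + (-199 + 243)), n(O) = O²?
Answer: 110575275971371/148224230001 - 1250*√746/384999 ≈ 745.91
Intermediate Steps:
d = √746 (d = √(702 + 44) = √746 ≈ 27.313)
(1/(n(1/(19 + 6)) - 616) + d)² = (1/((1/(19 + 6))² - 616) + √746)² = (1/((1/25)² - 616) + √746)² = (1/(1/625 - 616) + √746)² = (1/(-384999/625) + √746)² = (-625/384999 + √746)²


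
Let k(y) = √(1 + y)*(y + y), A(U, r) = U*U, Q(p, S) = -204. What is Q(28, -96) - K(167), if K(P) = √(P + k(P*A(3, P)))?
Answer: -204 - √(167 + 12024*√94) ≈ -545.68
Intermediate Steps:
A(U, r) = U²
k(y) = 2*y*√(1 + y) (k(y) = √(1 + y)*(2*y) = 2*y*√(1 + y))
K(P) = √(P + 18*P*√(1 + 9*P)) (K(P) = √(P + 2*(P*3²)*√(1 + P*3²)) = √(P + 2*(P*9)*√(1 + P*9)) = √(P + 2*(9*P)*√(1 + 9*P)) = √(P + 18*P*√(1 + 9*P)))
Q(28, -96) - K(167) = -204 - √(167*(1 + 18*√(1 + 9*167))) = -204 - √(167*(1 + 18*√(1 + 1503))) = -204 - √(167*(1 + 18*√1504)) = -204 - √(167*(1 + 18*(4*√94))) = -204 - √(167*(1 + 72*√94)) = -204 - √(167 + 12024*√94)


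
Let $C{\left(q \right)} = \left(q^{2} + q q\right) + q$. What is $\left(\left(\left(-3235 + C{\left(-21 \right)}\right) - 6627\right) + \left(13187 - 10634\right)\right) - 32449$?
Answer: $-38897$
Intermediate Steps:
$C{\left(q \right)} = q + 2 q^{2}$ ($C{\left(q \right)} = \left(q^{2} + q^{2}\right) + q = 2 q^{2} + q = q + 2 q^{2}$)
$\left(\left(\left(-3235 + C{\left(-21 \right)}\right) - 6627\right) + \left(13187 - 10634\right)\right) - 32449 = \left(\left(\left(-3235 - 21 \left(1 + 2 \left(-21\right)\right)\right) - 6627\right) + \left(13187 - 10634\right)\right) - 32449 = \left(\left(\left(-3235 - 21 \left(1 - 42\right)\right) - 6627\right) + 2553\right) - 32449 = \left(\left(\left(-3235 - -861\right) - 6627\right) + 2553\right) - 32449 = \left(\left(\left(-3235 + 861\right) - 6627\right) + 2553\right) - 32449 = \left(\left(-2374 - 6627\right) + 2553\right) - 32449 = \left(-9001 + 2553\right) - 32449 = -6448 - 32449 = -38897$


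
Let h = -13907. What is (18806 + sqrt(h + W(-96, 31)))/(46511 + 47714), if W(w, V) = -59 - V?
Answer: 18806/94225 + I*sqrt(13997)/94225 ≈ 0.19959 + 0.0012556*I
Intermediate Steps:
(18806 + sqrt(h + W(-96, 31)))/(46511 + 47714) = (18806 + sqrt(-13907 + (-59 - 1*31)))/(46511 + 47714) = (18806 + sqrt(-13907 + (-59 - 31)))/94225 = (18806 + sqrt(-13907 - 90))*(1/94225) = (18806 + sqrt(-13997))*(1/94225) = (18806 + I*sqrt(13997))*(1/94225) = 18806/94225 + I*sqrt(13997)/94225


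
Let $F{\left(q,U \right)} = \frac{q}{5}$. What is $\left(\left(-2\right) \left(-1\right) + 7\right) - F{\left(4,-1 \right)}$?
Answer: $\frac{41}{5} \approx 8.2$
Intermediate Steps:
$F{\left(q,U \right)} = \frac{q}{5}$ ($F{\left(q,U \right)} = q \frac{1}{5} = \frac{q}{5}$)
$\left(\left(-2\right) \left(-1\right) + 7\right) - F{\left(4,-1 \right)} = \left(\left(-2\right) \left(-1\right) + 7\right) - \frac{1}{5} \cdot 4 = \left(2 + 7\right) - \frac{4}{5} = 9 - \frac{4}{5} = \frac{41}{5}$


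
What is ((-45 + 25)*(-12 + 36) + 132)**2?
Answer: 121104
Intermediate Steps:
((-45 + 25)*(-12 + 36) + 132)**2 = (-20*24 + 132)**2 = (-480 + 132)**2 = (-348)**2 = 121104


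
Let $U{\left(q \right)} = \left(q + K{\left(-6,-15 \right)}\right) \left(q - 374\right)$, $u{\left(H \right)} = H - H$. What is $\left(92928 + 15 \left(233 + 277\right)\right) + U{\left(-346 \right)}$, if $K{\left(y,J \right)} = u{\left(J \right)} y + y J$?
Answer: $284898$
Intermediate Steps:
$u{\left(H \right)} = 0$
$K{\left(y,J \right)} = J y$ ($K{\left(y,J \right)} = 0 y + y J = 0 + J y = J y$)
$U{\left(q \right)} = \left(-374 + q\right) \left(90 + q\right)$ ($U{\left(q \right)} = \left(q - -90\right) \left(q - 374\right) = \left(q + 90\right) \left(-374 + q\right) = \left(90 + q\right) \left(-374 + q\right) = \left(-374 + q\right) \left(90 + q\right)$)
$\left(92928 + 15 \left(233 + 277\right)\right) + U{\left(-346 \right)} = \left(92928 + 15 \left(233 + 277\right)\right) - \left(-64604 - 119716\right) = \left(92928 + 15 \cdot 510\right) + \left(-33660 + 119716 + 98264\right) = \left(92928 + 7650\right) + 184320 = 100578 + 184320 = 284898$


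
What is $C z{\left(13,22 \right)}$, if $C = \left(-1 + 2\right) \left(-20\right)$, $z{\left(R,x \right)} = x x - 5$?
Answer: $-9580$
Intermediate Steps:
$z{\left(R,x \right)} = -5 + x^{2}$ ($z{\left(R,x \right)} = x^{2} - 5 = -5 + x^{2}$)
$C = -20$ ($C = 1 \left(-20\right) = -20$)
$C z{\left(13,22 \right)} = - 20 \left(-5 + 22^{2}\right) = - 20 \left(-5 + 484\right) = \left(-20\right) 479 = -9580$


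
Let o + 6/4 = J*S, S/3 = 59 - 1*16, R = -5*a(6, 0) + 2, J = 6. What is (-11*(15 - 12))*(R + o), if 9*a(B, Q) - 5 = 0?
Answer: -152801/6 ≈ -25467.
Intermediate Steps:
a(B, Q) = 5/9 (a(B, Q) = 5/9 + (1/9)*0 = 5/9 + 0 = 5/9)
R = -7/9 (R = -5*5/9 + 2 = -25/9 + 2 = -7/9 ≈ -0.77778)
S = 129 (S = 3*(59 - 1*16) = 3*(59 - 16) = 3*43 = 129)
o = 1545/2 (o = -3/2 + 6*129 = -3/2 + 774 = 1545/2 ≈ 772.50)
(-11*(15 - 12))*(R + o) = (-11*(15 - 12))*(-7/9 + 1545/2) = -11*3*(13891/18) = -33*13891/18 = -152801/6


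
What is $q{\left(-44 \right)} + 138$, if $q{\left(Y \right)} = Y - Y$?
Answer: $138$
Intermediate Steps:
$q{\left(Y \right)} = 0$
$q{\left(-44 \right)} + 138 = 0 + 138 = 138$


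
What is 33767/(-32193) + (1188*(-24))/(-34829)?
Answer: -258184027/1121249997 ≈ -0.23026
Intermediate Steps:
33767/(-32193) + (1188*(-24))/(-34829) = 33767*(-1/32193) - 28512*(-1/34829) = -33767/32193 + 28512/34829 = -258184027/1121249997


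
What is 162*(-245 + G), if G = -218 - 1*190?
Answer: -105786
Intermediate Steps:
G = -408 (G = -218 - 190 = -408)
162*(-245 + G) = 162*(-245 - 408) = 162*(-653) = -105786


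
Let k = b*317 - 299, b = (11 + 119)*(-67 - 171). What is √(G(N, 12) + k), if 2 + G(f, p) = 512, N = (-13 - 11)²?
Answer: I*√9807769 ≈ 3131.7*I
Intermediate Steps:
N = 576 (N = (-24)² = 576)
G(f, p) = 510 (G(f, p) = -2 + 512 = 510)
b = -30940 (b = 130*(-238) = -30940)
k = -9808279 (k = -30940*317 - 299 = -9807980 - 299 = -9808279)
√(G(N, 12) + k) = √(510 - 9808279) = √(-9807769) = I*√9807769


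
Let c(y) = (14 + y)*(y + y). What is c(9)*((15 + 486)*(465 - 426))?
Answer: 8089146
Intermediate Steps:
c(y) = 2*y*(14 + y) (c(y) = (14 + y)*(2*y) = 2*y*(14 + y))
c(9)*((15 + 486)*(465 - 426)) = (2*9*(14 + 9))*((15 + 486)*(465 - 426)) = (2*9*23)*(501*39) = 414*19539 = 8089146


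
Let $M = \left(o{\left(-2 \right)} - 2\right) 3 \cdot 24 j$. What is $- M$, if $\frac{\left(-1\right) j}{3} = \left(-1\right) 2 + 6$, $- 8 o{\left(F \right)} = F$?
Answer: $-1512$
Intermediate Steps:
$o{\left(F \right)} = - \frac{F}{8}$
$j = -12$ ($j = - 3 \left(\left(-1\right) 2 + 6\right) = - 3 \left(-2 + 6\right) = \left(-3\right) 4 = -12$)
$M = 1512$ ($M = \left(\left(- \frac{1}{8}\right) \left(-2\right) - 2\right) 3 \cdot 24 \left(-12\right) = \left(\frac{1}{4} - 2\right) 3 \cdot 24 \left(-12\right) = \left(- \frac{7}{4}\right) 3 \cdot 24 \left(-12\right) = \left(- \frac{21}{4}\right) 24 \left(-12\right) = \left(-126\right) \left(-12\right) = 1512$)
$- M = \left(-1\right) 1512 = -1512$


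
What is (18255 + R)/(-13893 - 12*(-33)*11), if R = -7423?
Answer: -10832/9537 ≈ -1.1358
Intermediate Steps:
(18255 + R)/(-13893 - 12*(-33)*11) = (18255 - 7423)/(-13893 - 12*(-33)*11) = 10832/(-13893 + 396*11) = 10832/(-13893 + 4356) = 10832/(-9537) = 10832*(-1/9537) = -10832/9537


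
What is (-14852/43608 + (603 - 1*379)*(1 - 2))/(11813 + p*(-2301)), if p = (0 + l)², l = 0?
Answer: -30959/1630194 ≈ -0.018991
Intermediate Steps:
p = 0 (p = (0 + 0)² = 0² = 0)
(-14852/43608 + (603 - 1*379)*(1 - 2))/(11813 + p*(-2301)) = (-14852/43608 + (603 - 1*379)*(1 - 2))/(11813 + 0*(-2301)) = (-14852*1/43608 + (603 - 379)*(-1))/(11813 + 0) = (-47/138 + 224*(-1))/11813 = (-47/138 - 224)*(1/11813) = -30959/138*1/11813 = -30959/1630194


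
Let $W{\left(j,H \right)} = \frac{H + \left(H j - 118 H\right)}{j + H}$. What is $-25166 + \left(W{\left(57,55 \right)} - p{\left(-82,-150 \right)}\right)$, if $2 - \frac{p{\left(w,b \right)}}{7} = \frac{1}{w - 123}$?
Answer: $- \frac{144702521}{5740} \approx -25210.0$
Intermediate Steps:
$p{\left(w,b \right)} = 14 - \frac{7}{-123 + w}$ ($p{\left(w,b \right)} = 14 - \frac{7}{w - 123} = 14 - \frac{7}{-123 + w}$)
$W{\left(j,H \right)} = \frac{- 117 H + H j}{H + j}$ ($W{\left(j,H \right)} = \frac{H + \left(- 118 H + H j\right)}{H + j} = \frac{- 117 H + H j}{H + j}$)
$-25166 + \left(W{\left(57,55 \right)} - p{\left(-82,-150 \right)}\right) = -25166 + \left(\frac{55 \left(-117 + 57\right)}{55 + 57} - \frac{7 \left(-247 + 2 \left(-82\right)\right)}{-123 - 82}\right) = -25166 - \left(\left(-55\right) \frac{1}{112} \left(-60\right) + \frac{7 \left(-247 - 164\right)}{-205}\right) = -25166 - \left(\frac{825}{28} + 7 \left(- \frac{1}{205}\right) \left(-411\right)\right) = -25166 - \frac{249681}{5740} = - \frac{144702521}{5740}$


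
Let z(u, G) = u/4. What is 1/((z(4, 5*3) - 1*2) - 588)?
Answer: -1/589 ≈ -0.0016978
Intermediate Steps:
z(u, G) = u/4 (z(u, G) = u*(1/4) = u/4)
1/((z(4, 5*3) - 1*2) - 588) = 1/(((1/4)*4 - 1*2) - 588) = 1/((1 - 2) - 588) = 1/(-1 - 588) = 1/(-589) = -1/589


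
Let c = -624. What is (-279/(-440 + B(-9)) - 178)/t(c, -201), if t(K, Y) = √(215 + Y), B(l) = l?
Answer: -79643*√14/6286 ≈ -47.406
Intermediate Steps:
(-279/(-440 + B(-9)) - 178)/t(c, -201) = (-279/(-440 - 9) - 178)/(√(215 - 201)) = (-279/(-449) - 178)/(√14) = (-279*(-1/449) - 178)*(√14/14) = (279/449 - 178)*(√14/14) = -79643*√14/6286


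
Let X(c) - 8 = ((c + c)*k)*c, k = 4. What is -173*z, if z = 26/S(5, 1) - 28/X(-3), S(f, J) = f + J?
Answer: -41347/60 ≈ -689.12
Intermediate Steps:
S(f, J) = J + f
X(c) = 8 + 8*c**2 (X(c) = 8 + ((c + c)*4)*c = 8 + ((2*c)*4)*c = 8 + (8*c)*c = 8 + 8*c**2)
z = 239/60 (z = 26/(1 + 5) - 28/(8 + 8*(-3)**2) = 26/6 - 28/(8 + 8*9) = 26*(1/6) - 28/(8 + 72) = 13/3 - 28/80 = 13/3 - 28*1/80 = 13/3 - 7/20 = 239/60 ≈ 3.9833)
-173*z = -173*239/60 = -41347/60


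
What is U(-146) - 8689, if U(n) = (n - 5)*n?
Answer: 13357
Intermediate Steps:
U(n) = n*(-5 + n) (U(n) = (-5 + n)*n = n*(-5 + n))
U(-146) - 8689 = -146*(-5 - 146) - 8689 = -146*(-151) - 8689 = 22046 - 8689 = 13357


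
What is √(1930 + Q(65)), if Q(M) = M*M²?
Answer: √276555 ≈ 525.88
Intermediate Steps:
Q(M) = M³
√(1930 + Q(65)) = √(1930 + 65³) = √(1930 + 274625) = √276555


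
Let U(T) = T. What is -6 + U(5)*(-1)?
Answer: -11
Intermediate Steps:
-6 + U(5)*(-1) = -6 + 5*(-1) = -6 - 5 = -11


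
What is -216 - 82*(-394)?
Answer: 32092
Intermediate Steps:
-216 - 82*(-394) = -216 + 32308 = 32092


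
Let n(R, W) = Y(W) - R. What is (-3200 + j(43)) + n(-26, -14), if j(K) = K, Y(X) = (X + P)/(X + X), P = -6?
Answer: -21912/7 ≈ -3130.3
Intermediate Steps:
Y(X) = (-6 + X)/(2*X) (Y(X) = (X - 6)/(X + X) = (-6 + X)/((2*X)) = (-6 + X)*(1/(2*X)) = (-6 + X)/(2*X))
n(R, W) = -R + (-6 + W)/(2*W) (n(R, W) = (-6 + W)/(2*W) - R = -R + (-6 + W)/(2*W))
(-3200 + j(43)) + n(-26, -14) = (-3200 + 43) + (½ - 1*(-26) - 3/(-14)) = -3157 + (½ + 26 - 3*(-1/14)) = -3157 + (½ + 26 + 3/14) = -3157 + 187/7 = -21912/7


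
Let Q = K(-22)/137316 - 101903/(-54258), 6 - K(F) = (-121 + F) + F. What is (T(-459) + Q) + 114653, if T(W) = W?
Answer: 141802571956483/1241748588 ≈ 1.1420e+5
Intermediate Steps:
K(F) = 127 - 2*F (K(F) = 6 - ((-121 + F) + F) = 6 - (-121 + 2*F) = 6 + (121 - 2*F) = 127 - 2*F)
Q = 2333698411/1241748588 (Q = (127 - 2*(-22))/137316 - 101903/(-54258) = (127 + 44)*(1/137316) - 101903*(-1/54258) = 171*(1/137316) + 101903/54258 = 57/45772 + 101903/54258 = 2333698411/1241748588 ≈ 1.8794)
(T(-459) + Q) + 114653 = (-459 + 2333698411/1241748588) + 114653 = -567628903481/1241748588 + 114653 = 141802571956483/1241748588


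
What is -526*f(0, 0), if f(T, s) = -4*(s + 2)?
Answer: 4208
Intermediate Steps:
f(T, s) = -8 - 4*s (f(T, s) = -4*(2 + s) = -8 - 4*s)
-526*f(0, 0) = -526*(-8 - 4*0) = -526*(-8 + 0) = -526*(-8) = 4208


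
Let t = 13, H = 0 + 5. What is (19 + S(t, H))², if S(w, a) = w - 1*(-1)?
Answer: 1089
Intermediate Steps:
H = 5
S(w, a) = 1 + w (S(w, a) = w + 1 = 1 + w)
(19 + S(t, H))² = (19 + (1 + 13))² = (19 + 14)² = 33² = 1089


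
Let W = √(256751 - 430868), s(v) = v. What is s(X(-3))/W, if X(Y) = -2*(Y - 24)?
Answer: -18*I*√174117/58039 ≈ -0.12941*I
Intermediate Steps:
X(Y) = 48 - 2*Y (X(Y) = -2*(-24 + Y) = 48 - 2*Y)
W = I*√174117 (W = √(-174117) = I*√174117 ≈ 417.27*I)
s(X(-3))/W = (48 - 2*(-3))/((I*√174117)) = (48 + 6)*(-I*√174117/174117) = 54*(-I*√174117/174117) = -18*I*√174117/58039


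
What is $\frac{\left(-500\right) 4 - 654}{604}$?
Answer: $- \frac{1327}{302} \approx -4.394$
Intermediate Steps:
$\frac{\left(-500\right) 4 - 654}{604} = \left(-2000 - 654\right) \frac{1}{604} = \left(-2654\right) \frac{1}{604} = - \frac{1327}{302}$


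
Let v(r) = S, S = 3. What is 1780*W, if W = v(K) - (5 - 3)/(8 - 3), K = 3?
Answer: 4628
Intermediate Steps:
v(r) = 3
W = 13/5 (W = 3 - (5 - 3)/(8 - 3) = 3 - 2/5 = 3 - 1*⅖ = 3 - ⅖ = 13/5 ≈ 2.6000)
1780*W = 1780*(13/5) = 4628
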